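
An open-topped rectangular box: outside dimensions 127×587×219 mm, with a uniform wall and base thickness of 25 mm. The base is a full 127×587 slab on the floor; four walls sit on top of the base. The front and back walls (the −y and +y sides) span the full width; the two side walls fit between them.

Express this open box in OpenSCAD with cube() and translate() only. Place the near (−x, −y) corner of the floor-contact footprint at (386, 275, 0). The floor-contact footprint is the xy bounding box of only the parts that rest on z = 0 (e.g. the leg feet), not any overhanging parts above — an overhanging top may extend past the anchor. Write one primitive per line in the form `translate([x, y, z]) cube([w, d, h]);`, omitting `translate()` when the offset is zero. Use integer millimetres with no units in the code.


translate([386, 275, 0]) cube([127, 587, 25]);
translate([386, 275, 25]) cube([127, 25, 194]);
translate([386, 837, 25]) cube([127, 25, 194]);
translate([386, 300, 25]) cube([25, 537, 194]);
translate([488, 300, 25]) cube([25, 537, 194]);


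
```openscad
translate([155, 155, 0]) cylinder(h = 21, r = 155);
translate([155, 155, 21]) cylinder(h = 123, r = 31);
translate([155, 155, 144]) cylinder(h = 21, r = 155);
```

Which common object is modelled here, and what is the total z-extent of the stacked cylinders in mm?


A spool. The overall height is 165 mm.

Three coaxial cylinders, large–small–large — a spool. Two 21 mm flanges and a 123 mm core give 21 + 123 + 21 = 165 mm.


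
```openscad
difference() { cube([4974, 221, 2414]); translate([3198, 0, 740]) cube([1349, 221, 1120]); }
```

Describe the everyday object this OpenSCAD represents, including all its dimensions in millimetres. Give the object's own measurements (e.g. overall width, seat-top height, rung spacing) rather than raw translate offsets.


A wall 4974 mm long (x), 221 mm thick (y), 2414 mm tall, with a rectangular window opening cut through it. The opening is 1349 mm wide and 1120 mm tall; its sill is at z = 740 mm and its near (−x) edge is 3198 mm from the wall's −x end. The opening passes through the full wall thickness.


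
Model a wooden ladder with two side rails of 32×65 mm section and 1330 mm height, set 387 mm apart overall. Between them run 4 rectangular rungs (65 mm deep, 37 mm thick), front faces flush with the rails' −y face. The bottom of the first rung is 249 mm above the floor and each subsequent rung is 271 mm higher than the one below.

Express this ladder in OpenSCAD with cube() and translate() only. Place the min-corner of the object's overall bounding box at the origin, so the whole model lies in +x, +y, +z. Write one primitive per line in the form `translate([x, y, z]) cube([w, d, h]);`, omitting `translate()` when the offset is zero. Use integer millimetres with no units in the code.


// rung span = 387 - 2*32 = 323
// rung[k] z = 249 + k*271
cube([32, 65, 1330]);
translate([355, 0, 0]) cube([32, 65, 1330]);
translate([32, 0, 249]) cube([323, 65, 37]);
translate([32, 0, 520]) cube([323, 65, 37]);
translate([32, 0, 791]) cube([323, 65, 37]);
translate([32, 0, 1062]) cube([323, 65, 37]);


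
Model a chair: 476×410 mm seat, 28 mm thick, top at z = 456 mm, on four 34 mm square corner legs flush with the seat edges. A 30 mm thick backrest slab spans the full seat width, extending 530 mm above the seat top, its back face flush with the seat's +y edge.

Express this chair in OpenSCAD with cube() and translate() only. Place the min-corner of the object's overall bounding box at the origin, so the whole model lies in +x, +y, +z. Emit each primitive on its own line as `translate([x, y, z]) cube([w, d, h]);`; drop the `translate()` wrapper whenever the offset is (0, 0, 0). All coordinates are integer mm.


translate([0, 0, 428]) cube([476, 410, 28]);
cube([34, 34, 428]);
translate([442, 0, 0]) cube([34, 34, 428]);
translate([0, 376, 0]) cube([34, 34, 428]);
translate([442, 376, 0]) cube([34, 34, 428]);
translate([0, 380, 456]) cube([476, 30, 530]);


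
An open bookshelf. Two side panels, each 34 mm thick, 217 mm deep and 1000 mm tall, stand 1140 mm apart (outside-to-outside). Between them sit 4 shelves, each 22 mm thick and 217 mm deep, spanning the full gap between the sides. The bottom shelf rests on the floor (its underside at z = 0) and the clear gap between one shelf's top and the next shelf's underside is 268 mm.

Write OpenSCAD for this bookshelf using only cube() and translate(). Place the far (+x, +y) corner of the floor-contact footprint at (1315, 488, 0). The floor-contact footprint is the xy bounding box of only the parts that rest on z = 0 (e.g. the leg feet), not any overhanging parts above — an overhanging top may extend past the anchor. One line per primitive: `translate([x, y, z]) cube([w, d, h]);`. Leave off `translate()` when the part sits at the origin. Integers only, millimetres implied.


translate([175, 271, 0]) cube([34, 217, 1000]);
translate([1281, 271, 0]) cube([34, 217, 1000]);
translate([209, 271, 0]) cube([1072, 217, 22]);
translate([209, 271, 290]) cube([1072, 217, 22]);
translate([209, 271, 580]) cube([1072, 217, 22]);
translate([209, 271, 870]) cube([1072, 217, 22]);


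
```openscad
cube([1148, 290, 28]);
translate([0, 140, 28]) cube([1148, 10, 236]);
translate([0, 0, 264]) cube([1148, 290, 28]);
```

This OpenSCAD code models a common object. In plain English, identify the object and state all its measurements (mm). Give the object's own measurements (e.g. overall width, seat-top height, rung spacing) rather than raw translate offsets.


An I-beam lying along x, 1148 mm long. Overall section height 292 mm. Two flanges 290 mm wide (y) and 28 mm thick, one on the floor and one at the top; a web 10 mm thick runs between them, centred on the flange width.


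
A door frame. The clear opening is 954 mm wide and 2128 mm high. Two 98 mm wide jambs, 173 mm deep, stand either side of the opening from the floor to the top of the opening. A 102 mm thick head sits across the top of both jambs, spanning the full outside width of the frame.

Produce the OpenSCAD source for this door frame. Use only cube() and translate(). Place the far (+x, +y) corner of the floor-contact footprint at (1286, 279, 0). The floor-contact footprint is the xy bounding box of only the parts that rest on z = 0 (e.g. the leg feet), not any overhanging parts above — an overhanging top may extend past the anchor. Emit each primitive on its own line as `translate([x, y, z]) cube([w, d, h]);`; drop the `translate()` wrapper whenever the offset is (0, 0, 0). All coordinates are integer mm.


translate([136, 106, 0]) cube([98, 173, 2128]);
translate([1188, 106, 0]) cube([98, 173, 2128]);
translate([136, 106, 2128]) cube([1150, 173, 102]);


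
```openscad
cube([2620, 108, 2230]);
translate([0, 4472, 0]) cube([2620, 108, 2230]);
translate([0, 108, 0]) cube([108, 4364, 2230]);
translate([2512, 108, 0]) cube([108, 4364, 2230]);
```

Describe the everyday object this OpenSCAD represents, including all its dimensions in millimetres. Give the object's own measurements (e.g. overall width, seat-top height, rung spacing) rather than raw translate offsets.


The wall frame of a small rectangular building: four walls, each 2230 mm tall and 108 mm thick, enclosing a footprint 2620 mm (x) by 4580 mm (y) outside-to-outside, with no floor or roof. The front and back walls (the −y and +y sides) span the full width; the two side walls fit between them.


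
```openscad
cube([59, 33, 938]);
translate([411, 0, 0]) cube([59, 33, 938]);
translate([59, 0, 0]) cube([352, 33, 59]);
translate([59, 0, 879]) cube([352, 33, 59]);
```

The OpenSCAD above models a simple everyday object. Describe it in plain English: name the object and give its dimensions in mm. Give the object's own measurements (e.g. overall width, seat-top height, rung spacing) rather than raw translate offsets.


A rectangular picture frame lying in the x–z plane (depth along y). The opening is 352 mm wide (x) by 820 mm tall (z), surrounded by a border 59 mm wide on all four sides. The frame is 33 mm deep and is made of two full-height vertical stiles with two horizontal rails fitted between them.


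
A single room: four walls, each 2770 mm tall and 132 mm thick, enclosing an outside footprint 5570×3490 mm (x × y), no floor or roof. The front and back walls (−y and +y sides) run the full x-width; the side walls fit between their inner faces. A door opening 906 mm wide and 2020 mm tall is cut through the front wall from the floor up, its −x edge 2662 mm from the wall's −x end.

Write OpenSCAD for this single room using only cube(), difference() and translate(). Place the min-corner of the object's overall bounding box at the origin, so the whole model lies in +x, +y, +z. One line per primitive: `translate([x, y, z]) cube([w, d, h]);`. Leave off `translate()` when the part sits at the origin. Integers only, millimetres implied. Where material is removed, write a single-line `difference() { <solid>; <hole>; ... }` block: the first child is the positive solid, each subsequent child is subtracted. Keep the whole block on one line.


difference() { cube([5570, 132, 2770]); translate([2662, 0, 0]) cube([906, 132, 2020]); }
translate([0, 3358, 0]) cube([5570, 132, 2770]);
translate([0, 132, 0]) cube([132, 3226, 2770]);
translate([5438, 132, 0]) cube([132, 3226, 2770]);


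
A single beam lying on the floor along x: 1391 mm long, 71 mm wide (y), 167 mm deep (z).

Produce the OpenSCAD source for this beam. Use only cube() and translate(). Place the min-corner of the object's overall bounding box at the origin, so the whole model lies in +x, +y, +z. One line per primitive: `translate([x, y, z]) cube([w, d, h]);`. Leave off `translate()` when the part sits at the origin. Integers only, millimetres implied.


cube([1391, 71, 167]);


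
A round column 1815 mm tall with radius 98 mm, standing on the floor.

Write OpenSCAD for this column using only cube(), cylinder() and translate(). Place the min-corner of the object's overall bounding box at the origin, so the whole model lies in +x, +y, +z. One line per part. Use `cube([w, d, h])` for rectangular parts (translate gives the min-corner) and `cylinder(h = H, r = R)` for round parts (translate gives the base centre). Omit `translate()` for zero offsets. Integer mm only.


translate([98, 98, 0]) cylinder(h = 1815, r = 98);


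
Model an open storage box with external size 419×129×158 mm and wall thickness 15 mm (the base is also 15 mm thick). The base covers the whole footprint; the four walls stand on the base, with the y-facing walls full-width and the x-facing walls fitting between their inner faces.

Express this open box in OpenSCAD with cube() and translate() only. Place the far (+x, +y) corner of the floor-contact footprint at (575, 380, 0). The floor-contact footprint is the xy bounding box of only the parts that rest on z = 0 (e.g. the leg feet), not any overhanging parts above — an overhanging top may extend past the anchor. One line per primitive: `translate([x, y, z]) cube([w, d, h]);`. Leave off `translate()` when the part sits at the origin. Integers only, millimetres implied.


translate([156, 251, 0]) cube([419, 129, 15]);
translate([156, 251, 15]) cube([419, 15, 143]);
translate([156, 365, 15]) cube([419, 15, 143]);
translate([156, 266, 15]) cube([15, 99, 143]);
translate([560, 266, 15]) cube([15, 99, 143]);


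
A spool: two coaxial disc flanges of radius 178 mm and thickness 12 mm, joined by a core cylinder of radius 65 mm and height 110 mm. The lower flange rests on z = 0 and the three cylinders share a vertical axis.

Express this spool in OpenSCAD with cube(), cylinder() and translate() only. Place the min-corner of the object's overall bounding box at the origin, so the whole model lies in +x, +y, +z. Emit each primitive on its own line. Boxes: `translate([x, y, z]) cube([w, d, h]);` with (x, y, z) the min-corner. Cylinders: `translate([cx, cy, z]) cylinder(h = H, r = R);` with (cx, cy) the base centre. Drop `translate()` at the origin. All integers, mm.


translate([178, 178, 0]) cylinder(h = 12, r = 178);
translate([178, 178, 12]) cylinder(h = 110, r = 65);
translate([178, 178, 122]) cylinder(h = 12, r = 178);


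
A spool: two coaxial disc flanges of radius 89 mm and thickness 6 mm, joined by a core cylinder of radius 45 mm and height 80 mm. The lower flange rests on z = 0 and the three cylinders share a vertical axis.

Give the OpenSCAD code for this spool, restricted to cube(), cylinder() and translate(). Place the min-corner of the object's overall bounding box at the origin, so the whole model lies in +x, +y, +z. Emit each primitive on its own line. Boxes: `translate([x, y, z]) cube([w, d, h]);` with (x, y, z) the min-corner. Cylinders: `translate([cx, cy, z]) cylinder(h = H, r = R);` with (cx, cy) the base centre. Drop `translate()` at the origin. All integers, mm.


translate([89, 89, 0]) cylinder(h = 6, r = 89);
translate([89, 89, 6]) cylinder(h = 80, r = 45);
translate([89, 89, 86]) cylinder(h = 6, r = 89);


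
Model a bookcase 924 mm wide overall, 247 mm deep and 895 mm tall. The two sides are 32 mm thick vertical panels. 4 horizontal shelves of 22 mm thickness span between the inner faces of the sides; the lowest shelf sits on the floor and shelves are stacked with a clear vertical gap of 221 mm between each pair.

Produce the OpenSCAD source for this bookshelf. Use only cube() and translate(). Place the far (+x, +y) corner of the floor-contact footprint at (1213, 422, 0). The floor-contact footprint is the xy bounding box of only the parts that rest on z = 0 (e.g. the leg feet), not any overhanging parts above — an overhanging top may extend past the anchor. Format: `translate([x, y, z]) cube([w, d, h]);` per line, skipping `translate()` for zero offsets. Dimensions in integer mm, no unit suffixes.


translate([289, 175, 0]) cube([32, 247, 895]);
translate([1181, 175, 0]) cube([32, 247, 895]);
translate([321, 175, 0]) cube([860, 247, 22]);
translate([321, 175, 243]) cube([860, 247, 22]);
translate([321, 175, 486]) cube([860, 247, 22]);
translate([321, 175, 729]) cube([860, 247, 22]);


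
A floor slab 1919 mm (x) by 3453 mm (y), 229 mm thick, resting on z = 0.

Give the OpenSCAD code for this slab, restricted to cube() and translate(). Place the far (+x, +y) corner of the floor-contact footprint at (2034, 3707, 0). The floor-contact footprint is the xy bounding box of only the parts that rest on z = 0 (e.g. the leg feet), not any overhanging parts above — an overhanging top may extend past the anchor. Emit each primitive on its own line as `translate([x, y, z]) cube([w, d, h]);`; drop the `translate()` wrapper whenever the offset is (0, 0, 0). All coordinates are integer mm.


translate([115, 254, 0]) cube([1919, 3453, 229]);


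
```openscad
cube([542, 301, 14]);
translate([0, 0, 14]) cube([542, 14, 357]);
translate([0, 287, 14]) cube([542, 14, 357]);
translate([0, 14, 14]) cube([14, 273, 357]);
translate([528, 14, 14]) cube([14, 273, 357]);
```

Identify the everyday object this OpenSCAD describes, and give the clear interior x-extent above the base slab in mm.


An open box. The internal width is 514 mm.

A 542×301 base slab with four walls standing on it — an open box. The base is 542 mm wide and the walls are 14 mm thick, so the internal width is 542 − 2 × 14 = 514 mm.


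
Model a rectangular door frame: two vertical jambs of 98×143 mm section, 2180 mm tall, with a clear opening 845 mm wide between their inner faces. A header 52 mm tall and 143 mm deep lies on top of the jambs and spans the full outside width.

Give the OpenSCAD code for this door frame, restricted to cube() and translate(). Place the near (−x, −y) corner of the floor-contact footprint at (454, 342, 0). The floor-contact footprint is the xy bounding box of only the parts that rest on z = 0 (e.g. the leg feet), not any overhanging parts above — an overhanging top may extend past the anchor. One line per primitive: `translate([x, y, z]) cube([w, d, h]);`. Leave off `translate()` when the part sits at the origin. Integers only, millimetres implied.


translate([454, 342, 0]) cube([98, 143, 2180]);
translate([1397, 342, 0]) cube([98, 143, 2180]);
translate([454, 342, 2180]) cube([1041, 143, 52]);


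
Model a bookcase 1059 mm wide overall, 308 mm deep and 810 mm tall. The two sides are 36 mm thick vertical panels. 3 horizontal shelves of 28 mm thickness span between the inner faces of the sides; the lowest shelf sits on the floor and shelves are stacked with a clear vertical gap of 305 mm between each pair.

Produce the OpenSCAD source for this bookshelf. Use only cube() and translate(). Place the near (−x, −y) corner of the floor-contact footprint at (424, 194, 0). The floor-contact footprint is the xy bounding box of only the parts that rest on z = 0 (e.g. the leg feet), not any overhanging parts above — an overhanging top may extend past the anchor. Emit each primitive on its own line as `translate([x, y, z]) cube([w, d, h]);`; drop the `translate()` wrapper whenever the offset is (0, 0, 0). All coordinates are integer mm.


translate([424, 194, 0]) cube([36, 308, 810]);
translate([1447, 194, 0]) cube([36, 308, 810]);
translate([460, 194, 0]) cube([987, 308, 28]);
translate([460, 194, 333]) cube([987, 308, 28]);
translate([460, 194, 666]) cube([987, 308, 28]);


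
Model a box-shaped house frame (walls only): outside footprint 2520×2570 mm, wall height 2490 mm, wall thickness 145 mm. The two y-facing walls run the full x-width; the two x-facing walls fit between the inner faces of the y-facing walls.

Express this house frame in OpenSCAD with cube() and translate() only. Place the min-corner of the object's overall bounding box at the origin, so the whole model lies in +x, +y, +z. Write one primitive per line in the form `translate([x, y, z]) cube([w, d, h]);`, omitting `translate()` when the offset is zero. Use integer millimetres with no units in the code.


cube([2520, 145, 2490]);
translate([0, 2425, 0]) cube([2520, 145, 2490]);
translate([0, 145, 0]) cube([145, 2280, 2490]);
translate([2375, 145, 0]) cube([145, 2280, 2490]);


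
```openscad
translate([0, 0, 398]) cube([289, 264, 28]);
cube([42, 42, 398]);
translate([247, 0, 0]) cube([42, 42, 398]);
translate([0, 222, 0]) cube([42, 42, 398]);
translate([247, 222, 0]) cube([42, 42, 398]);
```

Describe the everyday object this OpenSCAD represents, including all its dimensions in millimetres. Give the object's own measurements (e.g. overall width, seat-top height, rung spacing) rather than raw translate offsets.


A four-legged stool. The seat is a 289×264×28 mm slab whose top surface is at z = 426 mm; four square legs, each 42×42 mm in cross-section, run from the floor (z = 0) to the underside of the seat, each flush with a corner of the seat.


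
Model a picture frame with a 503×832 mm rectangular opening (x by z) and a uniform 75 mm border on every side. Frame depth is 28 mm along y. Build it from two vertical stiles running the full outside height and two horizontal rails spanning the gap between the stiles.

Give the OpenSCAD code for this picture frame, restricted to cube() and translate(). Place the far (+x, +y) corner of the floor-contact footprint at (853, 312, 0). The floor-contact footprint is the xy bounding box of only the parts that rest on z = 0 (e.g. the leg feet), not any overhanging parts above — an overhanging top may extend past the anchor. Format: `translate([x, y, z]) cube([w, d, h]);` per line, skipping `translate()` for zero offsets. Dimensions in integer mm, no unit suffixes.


translate([200, 284, 0]) cube([75, 28, 982]);
translate([778, 284, 0]) cube([75, 28, 982]);
translate([275, 284, 0]) cube([503, 28, 75]);
translate([275, 284, 907]) cube([503, 28, 75]);


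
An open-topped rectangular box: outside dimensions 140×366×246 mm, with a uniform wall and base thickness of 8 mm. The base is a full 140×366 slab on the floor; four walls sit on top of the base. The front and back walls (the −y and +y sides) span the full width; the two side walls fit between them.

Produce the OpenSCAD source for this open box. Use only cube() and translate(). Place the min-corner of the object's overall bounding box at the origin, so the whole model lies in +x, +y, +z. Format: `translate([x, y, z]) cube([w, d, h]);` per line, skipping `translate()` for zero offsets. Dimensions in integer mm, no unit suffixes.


cube([140, 366, 8]);
translate([0, 0, 8]) cube([140, 8, 238]);
translate([0, 358, 8]) cube([140, 8, 238]);
translate([0, 8, 8]) cube([8, 350, 238]);
translate([132, 8, 8]) cube([8, 350, 238]);


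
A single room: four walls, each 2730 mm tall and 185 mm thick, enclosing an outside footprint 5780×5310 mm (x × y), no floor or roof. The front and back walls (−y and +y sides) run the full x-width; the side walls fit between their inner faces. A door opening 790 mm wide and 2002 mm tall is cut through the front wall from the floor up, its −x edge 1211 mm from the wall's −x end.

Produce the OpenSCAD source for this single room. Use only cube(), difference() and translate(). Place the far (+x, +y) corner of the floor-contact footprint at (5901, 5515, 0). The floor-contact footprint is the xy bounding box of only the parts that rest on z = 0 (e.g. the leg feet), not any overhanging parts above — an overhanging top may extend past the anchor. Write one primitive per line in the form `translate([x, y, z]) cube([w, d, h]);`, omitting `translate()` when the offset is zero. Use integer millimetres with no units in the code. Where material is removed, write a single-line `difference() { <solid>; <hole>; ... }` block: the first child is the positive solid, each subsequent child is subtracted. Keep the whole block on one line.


difference() { translate([121, 205, 0]) cube([5780, 185, 2730]); translate([1332, 205, 0]) cube([790, 185, 2002]); }
translate([121, 5330, 0]) cube([5780, 185, 2730]);
translate([121, 390, 0]) cube([185, 4940, 2730]);
translate([5716, 390, 0]) cube([185, 4940, 2730]);


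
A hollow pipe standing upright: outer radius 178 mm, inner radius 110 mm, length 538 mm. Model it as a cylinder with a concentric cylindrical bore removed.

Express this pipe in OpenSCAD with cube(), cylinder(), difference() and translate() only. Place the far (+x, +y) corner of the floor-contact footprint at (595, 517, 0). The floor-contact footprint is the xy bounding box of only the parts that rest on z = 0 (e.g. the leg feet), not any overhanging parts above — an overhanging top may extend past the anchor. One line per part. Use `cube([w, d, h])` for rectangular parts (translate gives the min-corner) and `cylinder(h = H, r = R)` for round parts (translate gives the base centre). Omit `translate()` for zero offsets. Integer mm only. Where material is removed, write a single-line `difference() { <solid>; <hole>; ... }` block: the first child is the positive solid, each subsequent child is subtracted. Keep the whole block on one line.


difference() { translate([417, 339, 0]) cylinder(h = 538, r = 178); translate([417, 339, 0]) cylinder(h = 538, r = 110); }


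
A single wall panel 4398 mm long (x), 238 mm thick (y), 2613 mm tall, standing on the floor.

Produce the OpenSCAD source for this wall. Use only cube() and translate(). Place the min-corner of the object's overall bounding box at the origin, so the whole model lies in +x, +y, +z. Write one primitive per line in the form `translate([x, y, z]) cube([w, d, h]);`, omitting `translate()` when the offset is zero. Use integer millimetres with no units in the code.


cube([4398, 238, 2613]);


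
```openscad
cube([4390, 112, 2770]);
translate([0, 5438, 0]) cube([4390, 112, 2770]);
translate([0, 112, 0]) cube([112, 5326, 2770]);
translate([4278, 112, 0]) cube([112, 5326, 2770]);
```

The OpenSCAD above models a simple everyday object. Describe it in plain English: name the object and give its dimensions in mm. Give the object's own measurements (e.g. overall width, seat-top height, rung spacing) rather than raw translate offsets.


The wall frame of a small rectangular building: four walls, each 2770 mm tall and 112 mm thick, enclosing a footprint 4390 mm (x) by 5550 mm (y) outside-to-outside, with no floor or roof. The front and back walls (the −y and +y sides) span the full width; the two side walls fit between them.


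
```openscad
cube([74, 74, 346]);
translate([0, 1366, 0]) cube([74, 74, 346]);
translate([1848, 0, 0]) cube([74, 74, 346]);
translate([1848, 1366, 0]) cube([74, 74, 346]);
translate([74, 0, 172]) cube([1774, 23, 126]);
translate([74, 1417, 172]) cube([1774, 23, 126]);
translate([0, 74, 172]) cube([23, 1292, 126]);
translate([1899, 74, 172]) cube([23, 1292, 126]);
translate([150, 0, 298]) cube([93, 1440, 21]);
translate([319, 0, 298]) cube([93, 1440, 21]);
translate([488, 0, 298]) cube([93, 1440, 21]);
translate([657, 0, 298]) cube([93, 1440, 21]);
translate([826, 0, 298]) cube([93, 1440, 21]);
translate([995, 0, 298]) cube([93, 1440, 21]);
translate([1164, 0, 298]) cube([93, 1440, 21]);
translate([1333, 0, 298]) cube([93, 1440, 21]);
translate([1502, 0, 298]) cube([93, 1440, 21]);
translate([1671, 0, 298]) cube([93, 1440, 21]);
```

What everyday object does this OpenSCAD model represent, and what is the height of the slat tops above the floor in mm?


A bed frame. The slat-top height is 319 mm.

Four posts, four rails, and a row of slats — a bed frame. Slats sit on the rails at z = 172 + 126 = 298; with slat thickness 21, the top is 319 mm.


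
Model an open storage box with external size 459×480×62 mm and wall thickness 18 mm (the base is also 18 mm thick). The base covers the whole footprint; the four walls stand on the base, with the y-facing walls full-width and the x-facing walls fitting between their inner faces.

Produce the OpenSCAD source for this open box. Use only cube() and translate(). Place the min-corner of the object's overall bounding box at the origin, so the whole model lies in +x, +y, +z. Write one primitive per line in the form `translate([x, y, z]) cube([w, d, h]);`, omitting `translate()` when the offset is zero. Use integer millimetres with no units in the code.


cube([459, 480, 18]);
translate([0, 0, 18]) cube([459, 18, 44]);
translate([0, 462, 18]) cube([459, 18, 44]);
translate([0, 18, 18]) cube([18, 444, 44]);
translate([441, 18, 18]) cube([18, 444, 44]);


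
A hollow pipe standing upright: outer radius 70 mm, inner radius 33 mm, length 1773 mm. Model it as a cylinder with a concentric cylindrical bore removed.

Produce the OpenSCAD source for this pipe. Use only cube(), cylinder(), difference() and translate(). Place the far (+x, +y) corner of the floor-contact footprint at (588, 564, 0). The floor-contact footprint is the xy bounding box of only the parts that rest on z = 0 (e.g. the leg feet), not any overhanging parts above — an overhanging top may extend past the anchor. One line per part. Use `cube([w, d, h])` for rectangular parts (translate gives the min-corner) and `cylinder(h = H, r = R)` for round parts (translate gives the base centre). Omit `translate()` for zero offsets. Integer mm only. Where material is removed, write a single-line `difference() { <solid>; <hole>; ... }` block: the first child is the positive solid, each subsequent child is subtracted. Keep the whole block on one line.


difference() { translate([518, 494, 0]) cylinder(h = 1773, r = 70); translate([518, 494, 0]) cylinder(h = 1773, r = 33); }


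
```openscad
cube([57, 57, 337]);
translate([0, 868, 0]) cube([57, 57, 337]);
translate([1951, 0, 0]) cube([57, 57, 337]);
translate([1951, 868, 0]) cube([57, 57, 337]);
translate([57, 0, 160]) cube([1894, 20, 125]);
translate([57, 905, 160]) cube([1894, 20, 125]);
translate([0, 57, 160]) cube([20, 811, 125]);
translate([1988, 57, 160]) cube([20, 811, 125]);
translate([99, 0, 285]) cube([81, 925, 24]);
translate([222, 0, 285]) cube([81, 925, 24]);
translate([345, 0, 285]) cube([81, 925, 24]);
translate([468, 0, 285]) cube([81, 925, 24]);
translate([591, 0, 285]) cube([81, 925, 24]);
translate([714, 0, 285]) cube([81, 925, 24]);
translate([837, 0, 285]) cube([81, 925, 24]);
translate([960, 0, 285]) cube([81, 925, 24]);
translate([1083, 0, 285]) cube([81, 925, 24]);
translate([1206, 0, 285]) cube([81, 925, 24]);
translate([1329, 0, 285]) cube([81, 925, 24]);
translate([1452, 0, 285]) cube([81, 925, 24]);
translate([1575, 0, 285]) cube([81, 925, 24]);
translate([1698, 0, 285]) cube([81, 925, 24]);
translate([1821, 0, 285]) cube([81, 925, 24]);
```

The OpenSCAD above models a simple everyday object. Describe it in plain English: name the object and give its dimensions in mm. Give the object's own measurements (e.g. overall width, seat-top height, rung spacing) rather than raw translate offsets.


A bed frame 2008 mm long (x) by 925 mm wide (y). Four 57×57 mm corner posts, 337 mm tall, at the corners of the footprint. Four rails of 20 mm thickness and 125 mm height run between adjacent posts with their undersides at z = 160 mm, their outer faces flush with the outside of the frame (the two x-running rails run between the posts' inner faces; the two y-running rails run between the posts' inner faces). 15 slats, each 81 mm wide (x) and 24 mm thick, lie across the top of the two x-running rails, running the full 925 mm width of the frame in y; along x they sit between the end posts with a 42 mm gap after the −x posts and between neighbouring slats, leaving 49 mm before the +x posts.


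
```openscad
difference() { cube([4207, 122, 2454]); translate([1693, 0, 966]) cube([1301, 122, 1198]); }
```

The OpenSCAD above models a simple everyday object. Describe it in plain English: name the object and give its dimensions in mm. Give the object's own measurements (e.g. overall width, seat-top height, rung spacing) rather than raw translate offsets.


A wall 4207 mm long (x), 122 mm thick (y), 2454 mm tall, with a rectangular window opening cut through it. The opening is 1301 mm wide and 1198 mm tall; its sill is at z = 966 mm and its near (−x) edge is 1693 mm from the wall's −x end. The opening passes through the full wall thickness.


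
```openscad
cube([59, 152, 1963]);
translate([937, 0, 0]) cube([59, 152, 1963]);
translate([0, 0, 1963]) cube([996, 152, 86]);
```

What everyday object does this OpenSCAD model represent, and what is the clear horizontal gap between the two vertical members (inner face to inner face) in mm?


A door frame. The clear opening width is 878 mm.

Two 1963 mm tall posts with a header on top — a door frame. The left jamb is 59 mm wide at x = 0; the right jamb starts at x = 937. The clear opening is 937 − 59 = 878 mm.


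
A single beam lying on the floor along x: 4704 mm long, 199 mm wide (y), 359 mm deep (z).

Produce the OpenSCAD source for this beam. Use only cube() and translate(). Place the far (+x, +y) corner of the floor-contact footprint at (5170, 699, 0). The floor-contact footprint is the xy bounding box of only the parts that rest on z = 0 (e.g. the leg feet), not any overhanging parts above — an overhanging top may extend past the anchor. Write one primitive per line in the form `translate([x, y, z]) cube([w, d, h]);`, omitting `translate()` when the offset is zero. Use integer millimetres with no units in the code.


translate([466, 500, 0]) cube([4704, 199, 359]);


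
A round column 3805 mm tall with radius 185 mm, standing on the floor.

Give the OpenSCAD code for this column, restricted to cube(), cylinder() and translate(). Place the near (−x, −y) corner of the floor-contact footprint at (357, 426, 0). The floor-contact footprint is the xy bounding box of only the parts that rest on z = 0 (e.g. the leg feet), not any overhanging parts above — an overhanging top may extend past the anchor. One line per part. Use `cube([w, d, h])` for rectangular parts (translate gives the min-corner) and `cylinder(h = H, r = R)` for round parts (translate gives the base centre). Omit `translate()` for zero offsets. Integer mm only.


translate([542, 611, 0]) cylinder(h = 3805, r = 185);


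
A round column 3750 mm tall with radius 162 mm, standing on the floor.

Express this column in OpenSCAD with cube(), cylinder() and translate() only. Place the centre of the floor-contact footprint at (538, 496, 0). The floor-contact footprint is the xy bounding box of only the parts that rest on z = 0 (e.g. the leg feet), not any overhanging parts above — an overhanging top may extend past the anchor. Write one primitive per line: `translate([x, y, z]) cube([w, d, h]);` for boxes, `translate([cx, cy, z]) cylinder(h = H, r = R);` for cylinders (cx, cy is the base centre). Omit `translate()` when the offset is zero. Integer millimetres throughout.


translate([538, 496, 0]) cylinder(h = 3750, r = 162);


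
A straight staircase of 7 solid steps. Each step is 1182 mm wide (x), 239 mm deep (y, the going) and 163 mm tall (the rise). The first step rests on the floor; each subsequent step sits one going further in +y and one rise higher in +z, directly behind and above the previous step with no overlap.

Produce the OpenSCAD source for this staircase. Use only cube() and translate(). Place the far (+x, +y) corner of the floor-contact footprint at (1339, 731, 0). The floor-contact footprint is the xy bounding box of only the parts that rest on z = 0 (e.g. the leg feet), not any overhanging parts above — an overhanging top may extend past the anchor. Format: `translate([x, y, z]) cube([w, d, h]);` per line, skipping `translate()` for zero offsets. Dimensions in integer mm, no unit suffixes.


translate([157, 492, 0]) cube([1182, 239, 163]);
translate([157, 731, 163]) cube([1182, 239, 163]);
translate([157, 970, 326]) cube([1182, 239, 163]);
translate([157, 1209, 489]) cube([1182, 239, 163]);
translate([157, 1448, 652]) cube([1182, 239, 163]);
translate([157, 1687, 815]) cube([1182, 239, 163]);
translate([157, 1926, 978]) cube([1182, 239, 163]);


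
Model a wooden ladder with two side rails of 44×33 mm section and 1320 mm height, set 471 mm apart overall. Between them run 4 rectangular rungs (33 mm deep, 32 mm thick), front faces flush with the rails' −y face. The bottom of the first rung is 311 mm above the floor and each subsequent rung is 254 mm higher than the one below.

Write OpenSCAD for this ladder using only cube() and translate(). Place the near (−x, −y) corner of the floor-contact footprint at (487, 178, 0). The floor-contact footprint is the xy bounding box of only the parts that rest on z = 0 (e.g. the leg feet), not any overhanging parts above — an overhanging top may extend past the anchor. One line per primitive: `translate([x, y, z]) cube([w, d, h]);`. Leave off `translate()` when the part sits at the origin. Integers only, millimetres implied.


translate([487, 178, 0]) cube([44, 33, 1320]);
translate([914, 178, 0]) cube([44, 33, 1320]);
translate([531, 178, 311]) cube([383, 33, 32]);
translate([531, 178, 565]) cube([383, 33, 32]);
translate([531, 178, 819]) cube([383, 33, 32]);
translate([531, 178, 1073]) cube([383, 33, 32]);


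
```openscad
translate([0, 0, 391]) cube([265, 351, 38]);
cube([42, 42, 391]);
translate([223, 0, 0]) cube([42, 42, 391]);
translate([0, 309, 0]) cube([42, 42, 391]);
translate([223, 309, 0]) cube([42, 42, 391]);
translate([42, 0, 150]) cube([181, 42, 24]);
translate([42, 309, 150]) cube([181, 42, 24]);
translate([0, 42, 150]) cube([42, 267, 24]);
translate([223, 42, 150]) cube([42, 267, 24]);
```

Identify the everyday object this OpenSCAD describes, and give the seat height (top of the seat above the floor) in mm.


A stool. The seat height is 429 mm.

A 265×351×38 slab at z = 391 on four corner posts — a stool. The seat top is 391 + 38 = 429 mm.


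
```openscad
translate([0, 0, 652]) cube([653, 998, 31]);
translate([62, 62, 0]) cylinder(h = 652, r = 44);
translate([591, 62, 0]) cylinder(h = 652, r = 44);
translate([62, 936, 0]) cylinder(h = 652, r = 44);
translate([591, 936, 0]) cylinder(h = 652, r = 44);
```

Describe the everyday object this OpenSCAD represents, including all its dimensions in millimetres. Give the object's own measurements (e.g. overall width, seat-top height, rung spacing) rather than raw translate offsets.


A table: top 653 mm (x) × 998 mm (y), 31 mm thick, upper face at z = 683 mm, on four round legs of 88 mm diameter, each leg's bounding box inset 18 mm from the nearest pair of top edges from z = 0 to the bottom of the top.


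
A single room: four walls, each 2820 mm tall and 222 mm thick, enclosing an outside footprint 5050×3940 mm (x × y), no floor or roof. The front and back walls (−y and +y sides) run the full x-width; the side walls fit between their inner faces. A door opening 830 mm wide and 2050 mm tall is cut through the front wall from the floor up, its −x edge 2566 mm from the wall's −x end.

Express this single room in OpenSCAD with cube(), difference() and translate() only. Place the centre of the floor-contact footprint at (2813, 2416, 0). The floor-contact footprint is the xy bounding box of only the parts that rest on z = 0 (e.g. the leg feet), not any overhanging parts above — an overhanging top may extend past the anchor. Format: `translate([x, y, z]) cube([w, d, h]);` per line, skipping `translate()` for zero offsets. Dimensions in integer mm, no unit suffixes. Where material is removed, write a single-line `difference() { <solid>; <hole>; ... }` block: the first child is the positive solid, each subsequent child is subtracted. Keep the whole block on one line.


difference() { translate([288, 446, 0]) cube([5050, 222, 2820]); translate([2854, 446, 0]) cube([830, 222, 2050]); }
translate([288, 4164, 0]) cube([5050, 222, 2820]);
translate([288, 668, 0]) cube([222, 3496, 2820]);
translate([5116, 668, 0]) cube([222, 3496, 2820]);


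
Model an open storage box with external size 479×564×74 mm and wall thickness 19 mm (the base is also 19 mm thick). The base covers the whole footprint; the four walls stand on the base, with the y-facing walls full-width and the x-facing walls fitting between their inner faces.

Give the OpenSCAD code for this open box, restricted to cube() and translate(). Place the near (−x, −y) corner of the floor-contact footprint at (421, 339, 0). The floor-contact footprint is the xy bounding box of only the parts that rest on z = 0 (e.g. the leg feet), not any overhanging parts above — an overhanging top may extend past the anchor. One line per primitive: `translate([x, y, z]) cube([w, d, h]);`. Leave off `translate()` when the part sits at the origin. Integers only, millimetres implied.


translate([421, 339, 0]) cube([479, 564, 19]);
translate([421, 339, 19]) cube([479, 19, 55]);
translate([421, 884, 19]) cube([479, 19, 55]);
translate([421, 358, 19]) cube([19, 526, 55]);
translate([881, 358, 19]) cube([19, 526, 55]);


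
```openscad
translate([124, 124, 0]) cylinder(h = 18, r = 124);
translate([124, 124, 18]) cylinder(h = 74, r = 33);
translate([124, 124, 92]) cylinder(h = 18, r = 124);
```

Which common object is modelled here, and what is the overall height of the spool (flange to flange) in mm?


A spool. The overall height is 110 mm.

Three coaxial cylinders, large–small–large — a spool. Two 18 mm flanges and a 74 mm core give 18 + 74 + 18 = 110 mm.


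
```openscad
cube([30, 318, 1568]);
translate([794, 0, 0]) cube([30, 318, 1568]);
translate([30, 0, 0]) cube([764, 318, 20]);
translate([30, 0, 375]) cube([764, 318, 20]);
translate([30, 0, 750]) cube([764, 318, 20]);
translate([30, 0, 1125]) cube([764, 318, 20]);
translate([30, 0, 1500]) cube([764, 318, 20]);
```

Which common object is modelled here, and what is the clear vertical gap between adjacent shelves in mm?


A bookshelf. The clear shelf gap is 355 mm.

Two tall side panels with 5 horizontal boards between them — a bookshelf. The first two shelf undersides are at z = 0 and z = 375; with shelf thickness 20, the clear gap is 375 − 0 − 20 = 355 mm.


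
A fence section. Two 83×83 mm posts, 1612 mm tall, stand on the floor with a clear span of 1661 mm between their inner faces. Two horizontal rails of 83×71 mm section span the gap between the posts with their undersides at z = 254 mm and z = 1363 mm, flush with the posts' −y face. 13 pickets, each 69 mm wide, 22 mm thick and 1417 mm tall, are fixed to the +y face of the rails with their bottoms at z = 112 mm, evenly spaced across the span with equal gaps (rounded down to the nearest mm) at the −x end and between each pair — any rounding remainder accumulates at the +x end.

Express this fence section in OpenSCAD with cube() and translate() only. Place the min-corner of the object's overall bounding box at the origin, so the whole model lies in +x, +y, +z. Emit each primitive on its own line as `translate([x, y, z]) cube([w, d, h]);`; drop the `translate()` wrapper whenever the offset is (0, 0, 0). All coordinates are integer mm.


cube([83, 83, 1612]);
translate([1744, 0, 0]) cube([83, 83, 1612]);
translate([83, 0, 254]) cube([1661, 83, 71]);
translate([83, 0, 1363]) cube([1661, 83, 71]);
translate([137, 83, 112]) cube([69, 22, 1417]);
translate([260, 83, 112]) cube([69, 22, 1417]);
translate([383, 83, 112]) cube([69, 22, 1417]);
translate([506, 83, 112]) cube([69, 22, 1417]);
translate([629, 83, 112]) cube([69, 22, 1417]);
translate([752, 83, 112]) cube([69, 22, 1417]);
translate([875, 83, 112]) cube([69, 22, 1417]);
translate([998, 83, 112]) cube([69, 22, 1417]);
translate([1121, 83, 112]) cube([69, 22, 1417]);
translate([1244, 83, 112]) cube([69, 22, 1417]);
translate([1367, 83, 112]) cube([69, 22, 1417]);
translate([1490, 83, 112]) cube([69, 22, 1417]);
translate([1613, 83, 112]) cube([69, 22, 1417]);
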